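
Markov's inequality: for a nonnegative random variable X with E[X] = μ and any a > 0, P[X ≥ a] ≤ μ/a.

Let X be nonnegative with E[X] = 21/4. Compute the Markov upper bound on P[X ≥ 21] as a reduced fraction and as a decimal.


μ = E[X] = 21/4, a = 21.
Markov: P[X ≥ 21] ≤ μ/a = (21/4)/21 = 1/4.
Numerically: ≈ 0.250.
(Since a = 21 > μ = 5.250, the bound 1/4 is < 1 and informative.)

P[X ≥ 21] ≤ 1/4 ≈ 0.250.


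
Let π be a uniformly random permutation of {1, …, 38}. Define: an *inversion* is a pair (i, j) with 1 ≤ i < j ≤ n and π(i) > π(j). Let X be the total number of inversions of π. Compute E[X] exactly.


Write X = Σ X_I over the C(38, 2) = 703 pairs i < j, with X_I the indicator of one inversion.
There are 703 indicators.
For each fixed pair i < j, the values π(i) and π(j) are two distinct elements of {1, …, 38} in uniformly random order; by symmetry P[π(i) > π(j)] = 1/2.
By linearity: E[X] = 703 · (1/2) = C(38, 2) · (1/2) = 703/2 = 703/2 ≈ 351.50000.

E[X] = 703/2 = 351.50000.


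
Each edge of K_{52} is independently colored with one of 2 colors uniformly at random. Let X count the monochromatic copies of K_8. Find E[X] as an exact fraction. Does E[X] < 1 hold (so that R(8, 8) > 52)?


E[X] = C(52, 8) · 2^{1 − 28} = 752538150 · 2^{−27} = 752538150/134217728.
As a reduced fraction: E[X] = 376269075/67108864 ≈ 5.6068461.
Is E[X] < 1? NO.
Since E[X] ≥ 1, the first-moment bound is inconclusive at n = 52; it does NOT by itself certify R(8, 8) > 52.

E[X] = 376269075/67108864 ≈ 5.6068461; E[X] ≥ 1; first-moment method inconclusive here.


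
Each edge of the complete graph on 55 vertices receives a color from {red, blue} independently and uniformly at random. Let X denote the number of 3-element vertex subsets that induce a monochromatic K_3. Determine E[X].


Let X = Σ_S X_S over the C(55, 3) = 26235 subsets S of size 3, where X_S = 1 if the K_3 on S is monochromatic.
For a fixed S, the K_3 on S has C(3, 2) = 3 edges. P[all 3 edges red] = (1/2)^3, and likewise for blue, so P[monochromatic] = 2·(1/2)^3 = 2^{1 − 3} = 1/4.
By linearity: E[X] = C(55, 3) · 2^{1 − 3} = 26235 · 1/4 = 26235/4.
Numerically: E[X] ≈ 6558.750000.

E[X] = C(55,3)·2^(1−C(3,2)) = 26235/4 ≈ 6558.750000.


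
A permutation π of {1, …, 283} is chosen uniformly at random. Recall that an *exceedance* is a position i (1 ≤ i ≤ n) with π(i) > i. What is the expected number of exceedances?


Write X = Σ_{i=1}^{283} X_i, where X_i = 1_{π(i) > i}.
For each fixed i, π(i) is uniform over {1, …, 283} (marginal of a uniform permutation), so P[π(i) > i] = (n − i)/n. Summing: Σ_{i=1}^{283} (n − i)/n = (0 + 1 + … + 282)/283 = 283(283 − 1)/(2·283) = (283 − 1)/2.
Hence E[X] = Σ_{i=1}^{283} (283 − i)/283 = 141 ≈ 141.000.

E[X] = 141 = 141.000.


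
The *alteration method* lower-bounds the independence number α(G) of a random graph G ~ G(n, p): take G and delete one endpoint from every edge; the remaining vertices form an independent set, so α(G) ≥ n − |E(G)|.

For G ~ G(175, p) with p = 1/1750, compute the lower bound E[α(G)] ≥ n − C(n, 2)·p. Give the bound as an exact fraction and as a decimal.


E[|E(G)|] = C(175, 2)·p = 15225 · (1/1750) = 87/10.
E[α(G)] ≥ n − E[|E(G)|] = 175 − 87/10 = 1663/10.
Numerically: ≈ 166.30000.
(This is only a lower bound; the true E[α(G)] may be larger.)

E[α(G)] ≥ 1663/10 ≈ 166.30000.


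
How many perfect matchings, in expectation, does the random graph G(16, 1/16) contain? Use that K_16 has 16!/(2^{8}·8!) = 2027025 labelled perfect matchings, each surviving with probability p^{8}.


K_16 has 16!/(2^{8}·8!) = 2027025 labelled perfect matchings.
For each such perfect matching H, let X_H = 1 if all 8 edges of H are present in G. Then P[X_H = 1] = p^{8} = (1/16)^{8} = 1/4294967296.
By linearity of expectation: E[X] = Σ_H E[X_H] = 2027025 · p^{8} = 2027025 · 1/4294967296 = 2027025/4294967296.
Numerically: E[X] ≈ 0.00047195.

E[X] = 2027025 · (1/16)^{8} = 2027025/4294967296 ≈ 0.00047195.


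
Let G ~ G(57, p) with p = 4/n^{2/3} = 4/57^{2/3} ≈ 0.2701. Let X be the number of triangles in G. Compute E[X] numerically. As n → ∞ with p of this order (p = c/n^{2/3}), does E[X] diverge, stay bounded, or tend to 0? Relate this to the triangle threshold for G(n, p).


Number of potential triangles: C(57, 3) = 29260.
Each occurs with probability p³ ≈ (0.2701)³ ≈ 1.969837e-02.
By linearity: E[X] = C(57, 3)·p³ ≈ 29260 · 1.969837e-02 ≈ 576.3743.
Since α = 2/3 < 1, p = c/n^{2/3} ≫ 1/n is above the triangle threshold p ~ 1/n. Asymptotically E[X] ~ (c³/6)·n^{3(1−α)} = (4³/6)·n^{1} → ∞; triangles are abundant w.h.p.

E[X] ≈ 576.3743; in regime p = Θ(1/n^{2/3}) E[X] diverges (above the triangle threshold p ~ 1/n).


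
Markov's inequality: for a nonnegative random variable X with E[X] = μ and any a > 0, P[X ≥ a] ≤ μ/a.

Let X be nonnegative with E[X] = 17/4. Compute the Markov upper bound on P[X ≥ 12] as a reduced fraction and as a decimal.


μ = E[X] = 17/4, a = 12.
Markov: P[X ≥ 12] ≤ μ/a = (17/4)/12 = 17/48.
Numerically: ≈ 0.35417.
(Since a = 12 > μ = 4.25000, the bound 17/48 is < 1 and informative.)

P[X ≥ 12] ≤ 17/48 ≈ 0.35417.


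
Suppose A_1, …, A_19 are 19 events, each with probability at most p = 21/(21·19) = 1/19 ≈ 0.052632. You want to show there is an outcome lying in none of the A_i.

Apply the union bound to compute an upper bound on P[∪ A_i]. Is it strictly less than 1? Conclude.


Union bound: P[∪_{i=1}^{19} A_i] ≤ Σ_i P[A_i] ≤ 19·p = 19·(1/19) = 1.
Numerically: 1 ≈ 1.000000.
Is 1 < 1? NO.
Since the bound 1 is ≥ 1, the union bound is uninformative here; it does NOT by itself certify existence.

19·p = 1 ≈ 1.000000; existence NOT certified by the union bound.


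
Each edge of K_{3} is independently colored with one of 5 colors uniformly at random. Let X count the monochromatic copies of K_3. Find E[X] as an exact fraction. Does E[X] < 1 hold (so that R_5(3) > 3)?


E[X] = C(3, 3) · 5^{1 − 3} = 1 · 5^{−2} = 1/25.
As a reduced fraction: E[X] = 1/25 ≈ 0.0400000.
Is E[X] < 1? YES.
Since E[X] < 1, there exists a 5-coloring of K_{3} with no monochromatic K_3; hence R_5(3) > 3.

E[X] = 1/25 ≈ 0.0400000; E[X] < 1, so R_5(3) > 3.


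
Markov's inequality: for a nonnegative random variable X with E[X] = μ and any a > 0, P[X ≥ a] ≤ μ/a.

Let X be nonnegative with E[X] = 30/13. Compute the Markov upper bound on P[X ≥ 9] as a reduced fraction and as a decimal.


μ = E[X] = 30/13, a = 9.
Markov: P[X ≥ 9] ≤ μ/a = (30/13)/9 = 10/39.
Numerically: ≈ 0.2564.
(Since a = 9 > μ = 2.3077, the bound 10/39 is < 1 and informative.)

P[X ≥ 9] ≤ 10/39 ≈ 0.2564.


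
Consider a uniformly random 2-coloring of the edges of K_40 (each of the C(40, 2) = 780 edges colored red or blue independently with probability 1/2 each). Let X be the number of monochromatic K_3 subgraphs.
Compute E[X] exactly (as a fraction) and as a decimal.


Let X = Σ_S X_S over the C(40, 3) = 9880 subsets S of size 3, where X_S = 1 if the K_3 on S is monochromatic.
For a fixed S, the K_3 on S has C(3, 2) = 3 edges. P[all 3 edges red] = (1/2)^3, and likewise for blue, so P[monochromatic] = 2·(1/2)^3 = 2^{1 − 3} = 1/4.
Summing: E[X] = C(40, 3) · 2^{1 − 3} = 9880 · 1/4 = 2470.
Numerically: E[X] ≈ 2470.000000.

E[X] = C(40,3)·2^(1−C(3,2)) = 2470 ≈ 2470.000000.


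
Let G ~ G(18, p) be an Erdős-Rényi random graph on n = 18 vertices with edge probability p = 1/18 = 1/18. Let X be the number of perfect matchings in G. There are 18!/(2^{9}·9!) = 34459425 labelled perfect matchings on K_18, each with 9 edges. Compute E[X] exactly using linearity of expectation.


K_18 has 18!/(2^{9}·9!) = 34459425 labelled perfect matchings.
For each such perfect matching H, let X_H = 1 if all 9 edges of H are present in G. Then P[X_H = 1] = p^{9} = (1/18)^{9} = 1/198359290368.
By linearity of expectation: E[X] = Σ_H E[X_H] = 34459425 · p^{9} = 34459425 · 1/198359290368 = 425425/2448880128.
Numerically: E[X] ≈ 0.000173722.

E[X] = 34459425 · (1/18)^{9} = 425425/2448880128 ≈ 0.000173722.


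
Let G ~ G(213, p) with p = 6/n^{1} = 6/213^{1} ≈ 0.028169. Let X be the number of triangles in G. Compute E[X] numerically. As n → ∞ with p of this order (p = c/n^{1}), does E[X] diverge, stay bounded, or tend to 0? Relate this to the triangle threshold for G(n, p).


Number of potential triangles: C(213, 3) = 1587986.
Each occurs with probability p³ ≈ (0.028169)³ ≈ 2.23519255e-05.
By linearity: E[X] = C(213, 3)·p³ ≈ 1587986 · 2.23519255e-05 ≈ 35.494545.
Here α = 1, so p = 6/n is exactly at the triangle threshold p ~ 1/n. Asymptotically E[X] → c³/6 = 6³/6 = 36 ≈ 36.000000, a bounded constant. In this regime the triangle count is asymptotically Poisson(c³/6).

E[X] ≈ 35.494545; in regime p = Θ(1/n^{1}) E[X] stays bounded (at the triangle threshold p ~ 1/n).


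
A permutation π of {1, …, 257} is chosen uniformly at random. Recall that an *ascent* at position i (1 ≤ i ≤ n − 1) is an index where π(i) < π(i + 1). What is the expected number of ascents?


Write X = Σ X_I over i = 1, …, 256, with X_I the indicator of one ascent.
There are 256 indicators.
For each fixed i, the pair (π(i), π(i+1)) is a uniformly random ordered pair of distinct values from {1, …, 257}; by symmetry P[π(i) < π(i+1)] = 1/2.
By linearity: E[X] = 256 · (1/2) = (257 − 1) · (1/2) = 128 ≈ 128.0000.

E[X] = 128 = 128.0000.


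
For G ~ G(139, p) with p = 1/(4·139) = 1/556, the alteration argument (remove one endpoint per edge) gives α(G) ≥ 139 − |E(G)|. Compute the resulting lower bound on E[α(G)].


E[|E(G)|] = C(139, 2)·p = 9591 · (1/556) = 69/4.
E[α(G)] ≥ n − E[|E(G)|] = 139 − 69/4 = 487/4.
Numerically: ≈ 121.750.
(This is only a lower bound; the true E[α(G)] may be larger.)

E[α(G)] ≥ 487/4 ≈ 121.750.


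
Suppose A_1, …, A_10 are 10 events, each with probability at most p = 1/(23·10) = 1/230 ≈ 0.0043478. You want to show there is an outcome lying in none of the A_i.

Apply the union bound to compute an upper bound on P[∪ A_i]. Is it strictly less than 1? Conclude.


Union bound: P[∪_{i=1}^{10} A_i] ≤ Σ_i P[A_i] ≤ 10·p = 10·(1/230) = 1/23.
Numerically: 1/23 ≈ 0.0434783.
Is 1/23 < 1? YES.
Since P[∪ A_i] ≤ 1/23 < 1, the complement has P[∩ A_i^c] ≥ 1 − 1/23 = 22/23 > 0, so some outcome avoids every A_i.

10·p = 1/23 ≈ 0.0434783; existence CERTIFIED by the union bound.


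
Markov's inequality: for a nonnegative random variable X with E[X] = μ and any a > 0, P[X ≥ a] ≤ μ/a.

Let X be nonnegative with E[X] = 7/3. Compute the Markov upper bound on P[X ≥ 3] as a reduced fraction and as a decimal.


μ = E[X] = 7/3, a = 3.
Markov: P[X ≥ 3] ≤ μ/a = (7/3)/3 = 7/9.
Numerically: ≈ 0.778.
(Since a = 3 > μ = 2.333, the bound 7/9 is < 1 and informative.)

P[X ≥ 3] ≤ 7/9 ≈ 0.778.


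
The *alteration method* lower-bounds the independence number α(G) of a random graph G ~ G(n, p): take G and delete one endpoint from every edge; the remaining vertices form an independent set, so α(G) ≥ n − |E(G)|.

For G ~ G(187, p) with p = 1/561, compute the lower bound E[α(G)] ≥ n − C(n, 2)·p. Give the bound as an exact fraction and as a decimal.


E[|E(G)|] = C(187, 2)·p = 17391 · (1/561) = 31.
E[α(G)] ≥ n − E[|E(G)|] = 187 − 31 = 156.
Numerically: ≈ 156.000000.
(This is only a lower bound; the true E[α(G)] may be larger.)

E[α(G)] ≥ 156 ≈ 156.000000.


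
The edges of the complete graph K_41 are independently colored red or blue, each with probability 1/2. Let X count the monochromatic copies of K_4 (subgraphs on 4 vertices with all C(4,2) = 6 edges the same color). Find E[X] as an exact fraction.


Let X = Σ_S X_S over the C(41, 4) = 101270 subsets S of size 4, where X_S = 1 if the K_4 on S is monochromatic.
For a fixed S, the K_4 on S has C(4, 2) = 6 edges. P[all 6 edges red] = (1/2)^6, and likewise for blue, so P[monochromatic] = 2·(1/2)^6 = 2^{1 − 6} = 1/32.
By linearity of expectation: E[X] = C(41, 4) · 2^{1 − 6} = 101270 · 1/32 = 50635/16.
Numerically: E[X] ≈ 3164.687500.

E[X] = C(41,4)·2^(1−C(4,2)) = 50635/16 ≈ 3164.687500.


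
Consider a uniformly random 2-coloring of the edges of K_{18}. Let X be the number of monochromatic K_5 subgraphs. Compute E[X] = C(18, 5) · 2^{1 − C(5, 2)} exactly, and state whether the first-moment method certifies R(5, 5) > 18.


E[X] = C(18, 5) · 2^{1 − 10} = 8568 · 2^{−9} = 8568/512.
As a reduced fraction: E[X] = 1071/64 ≈ 16.73438.
Is E[X] < 1? NO.
Since E[X] ≥ 1, the first-moment bound is inconclusive at n = 18; it does NOT by itself certify R(5, 5) > 18.

E[X] = 1071/64 ≈ 16.73438; E[X] ≥ 1; first-moment method inconclusive here.


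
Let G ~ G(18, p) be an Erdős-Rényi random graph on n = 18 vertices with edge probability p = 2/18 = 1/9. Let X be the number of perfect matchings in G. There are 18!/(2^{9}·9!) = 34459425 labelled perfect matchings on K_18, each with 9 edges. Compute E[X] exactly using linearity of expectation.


K_18 has 18!/(2^{9}·9!) = 34459425 labelled perfect matchings.
For each such perfect matching H, let X_H = 1 if all 9 edges of H are present in G. Then P[X_H = 1] = p^{9} = (1/9)^{9} = 1/387420489.
Summing the indicators: E[X] = Σ_H E[X_H] = 34459425 · p^{9} = 34459425 · 1/387420489 = 425425/4782969.
Numerically: E[X] ≈ 0.0889458.

E[X] = 34459425 · (1/9)^{9} = 425425/4782969 ≈ 0.0889458.


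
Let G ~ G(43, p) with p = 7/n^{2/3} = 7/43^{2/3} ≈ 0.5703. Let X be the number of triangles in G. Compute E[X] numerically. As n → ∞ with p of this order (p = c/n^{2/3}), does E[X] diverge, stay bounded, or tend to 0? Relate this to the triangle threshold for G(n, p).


Number of potential triangles: C(43, 3) = 12341.
Each occurs with probability p³ ≈ (0.5703)³ ≈ 1.855057e-01.
By linearity: E[X] = C(43, 3)·p³ ≈ 12341 · 1.855057e-01 ≈ 2289.3256.
Since α = 2/3 < 1, p = c/n^{2/3} ≫ 1/n is above the triangle threshold p ~ 1/n. Asymptotically E[X] ~ (c³/6)·n^{3(1−α)} = (7³/6)·n^{1} → ∞; triangles are abundant w.h.p.

E[X] ≈ 2289.3256; in regime p = Θ(1/n^{2/3}) E[X] diverges (above the triangle threshold p ~ 1/n).


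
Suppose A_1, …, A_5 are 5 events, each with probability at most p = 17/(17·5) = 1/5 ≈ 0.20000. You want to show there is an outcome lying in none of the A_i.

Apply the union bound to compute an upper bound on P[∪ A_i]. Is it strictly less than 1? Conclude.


Union bound: P[∪_{i=1}^{5} A_i] ≤ Σ_i P[A_i] ≤ 5·p = 5·(1/5) = 1.
Numerically: 1 ≈ 1.00000.
Is 1 < 1? NO.
Since the bound 1 is ≥ 1, the union bound is uninformative here; it does NOT by itself certify existence.

5·p = 1 ≈ 1.00000; existence NOT certified by the union bound.


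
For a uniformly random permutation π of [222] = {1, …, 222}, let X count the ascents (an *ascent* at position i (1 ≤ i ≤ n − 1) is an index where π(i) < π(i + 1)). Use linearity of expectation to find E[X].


Write X = Σ X_I over i = 1, …, 221, with X_I the indicator of one ascent.
There are 221 indicators.
For each fixed i, the pair (π(i), π(i+1)) is a uniformly random ordered pair of distinct values from {1, …, 222}; by symmetry P[π(i) < π(i+1)] = 1/2.
By linearity: E[X] = 221 · (1/2) = (222 − 1) · (1/2) = 221/2 ≈ 110.500000.

E[X] = 221/2 = 110.500000.


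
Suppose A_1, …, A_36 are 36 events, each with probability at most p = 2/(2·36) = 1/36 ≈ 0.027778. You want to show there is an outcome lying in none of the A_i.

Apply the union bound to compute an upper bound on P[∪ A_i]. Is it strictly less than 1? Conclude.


Union bound: P[∪_{i=1}^{36} A_i] ≤ Σ_i P[A_i] ≤ 36·p = 36·(1/36) = 1.
Numerically: 1 ≈ 1.000000.
Is 1 < 1? NO.
Since the bound 1 is ≥ 1, the union bound is uninformative here; it does NOT by itself certify existence.

36·p = 1 ≈ 1.000000; existence NOT certified by the union bound.


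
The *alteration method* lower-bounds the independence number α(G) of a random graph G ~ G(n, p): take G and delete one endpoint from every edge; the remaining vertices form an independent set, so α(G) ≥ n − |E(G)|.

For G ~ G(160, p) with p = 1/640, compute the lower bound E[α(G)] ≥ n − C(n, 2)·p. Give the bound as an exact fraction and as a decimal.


E[|E(G)|] = C(160, 2)·p = 12720 · (1/640) = 159/8.
E[α(G)] ≥ n − E[|E(G)|] = 160 − 159/8 = 1121/8.
Numerically: ≈ 140.125.
(This is only a lower bound; the true E[α(G)] may be larger.)

E[α(G)] ≥ 1121/8 ≈ 140.125.


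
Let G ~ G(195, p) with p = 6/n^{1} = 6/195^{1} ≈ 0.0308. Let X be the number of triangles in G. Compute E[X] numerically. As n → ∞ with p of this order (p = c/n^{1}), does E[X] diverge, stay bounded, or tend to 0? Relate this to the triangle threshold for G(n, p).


Number of potential triangles: C(195, 3) = 1216865.
Each occurs with probability p³ ≈ (0.0308)³ ≈ 2.91306e-05.
By linearity: E[X] = C(195, 3)·p³ ≈ 1216865 · 2.91306e-05 ≈ 35.448.
Here α = 1, so p = 6/n is exactly at the triangle threshold p ~ 1/n. Asymptotically E[X] → c³/6 = 6³/6 = 36 ≈ 36.000, a bounded constant. In this regime the triangle count is asymptotically Poisson(c³/6).

E[X] ≈ 35.448; in regime p = Θ(1/n^{1}) E[X] stays bounded (at the triangle threshold p ~ 1/n).


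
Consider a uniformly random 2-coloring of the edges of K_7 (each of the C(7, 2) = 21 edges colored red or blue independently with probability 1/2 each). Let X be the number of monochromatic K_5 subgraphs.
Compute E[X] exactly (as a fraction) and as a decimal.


Let X = Σ_S X_S over the C(7, 5) = 21 subsets S of size 5, where X_S = 1 if the K_5 on S is monochromatic.
For a fixed S, the K_5 on S has C(5, 2) = 10 edges. P[all 10 edges red] = (1/2)^10, and likewise for blue, so P[monochromatic] = 2·(1/2)^10 = 2^{1 − 10} = 1/512.
By linearity: E[X] = C(7, 5) · 2^{1 − 10} = 21 · 1/512 = 21/512.
Numerically: E[X] ≈ 0.04102.

E[X] = C(7,5)·2^(1−C(5,2)) = 21/512 ≈ 0.04102.


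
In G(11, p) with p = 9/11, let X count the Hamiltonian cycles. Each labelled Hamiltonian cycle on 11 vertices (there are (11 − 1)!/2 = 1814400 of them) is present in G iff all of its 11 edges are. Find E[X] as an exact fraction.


K_11 has (11 − 1)!/2 = 1814400 labelled Hamiltonian cycles.
For each such Hamiltonian cycle H, let X_H = 1 if all 11 edges of H are present in G. Then P[X_H = 1] = p^{11} = (9/11)^{11} = 31381059609/285311670611.
By linearity of expectation: E[X] = Σ_H E[X_H] = 1814400 · p^{11} = 1814400 · 31381059609/285311670611 = 56937794554569600/285311670611.
Numerically: E[X] ≈ 2e+05.

E[X] = 1814400 · (9/11)^{11} = 56937794554569600/285311670611 ≈ 2e+05.


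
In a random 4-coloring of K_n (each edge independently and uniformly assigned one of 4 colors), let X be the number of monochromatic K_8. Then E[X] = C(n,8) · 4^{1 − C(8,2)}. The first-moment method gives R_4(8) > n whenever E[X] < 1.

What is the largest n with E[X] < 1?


We need C(n, 8) · 4^{1 − 28} < 1, i.e. C(n, 8) < 4^{28 − 1} = 18014398509481984.
Check values of n near the boundary:
  n = 406: C(406, 8) = 17082453897995850; 17082453897995850 < 18014398509481984? YES
  n = 407: C(407, 8) = 17424959239309050; 17424959239309050 < 18014398509481984? YES
  n = 408: C(408, 8) = 17773458424095231; 17773458424095231 < 18014398509481984? YES
  n = 409: C(409, 8) = 18128041135797879; 18128041135797879 < 18014398509481984? NO
  n = 410: C(410, 8) = 18488798173326195; 18488798173326195 < 18014398509481984? NO
  n = 411: C(411, 8) = 18855821462126715; 18855821462126715 < 18014398509481984? NO
The largest n with C(n, 8) < 18014398509481984 is n = 408 (where E[X] = 17773458424095231/18014398509481984 ≈ 0.98663). Hence R_4(8) > 408, i.e. R_4(8) ≥ 409.

Largest n = 408; hence R_4(8) > 408.


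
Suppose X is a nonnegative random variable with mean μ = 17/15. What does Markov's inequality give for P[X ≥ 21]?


μ = E[X] = 17/15, a = 21.
Markov: P[X ≥ 21] ≤ μ/a = (17/15)/21 = 17/315.
Numerically: ≈ 0.053968.
(Since a = 21 > μ = 1.133333, the bound 17/315 is < 1 and informative.)

P[X ≥ 21] ≤ 17/315 ≈ 0.053968.


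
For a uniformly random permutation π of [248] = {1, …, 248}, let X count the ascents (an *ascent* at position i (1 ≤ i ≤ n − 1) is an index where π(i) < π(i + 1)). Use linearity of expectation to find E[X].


Write X = Σ X_I over i = 1, …, 247, with X_I the indicator of one ascent.
There are 247 indicators.
For each fixed i, the pair (π(i), π(i+1)) is a uniformly random ordered pair of distinct values from {1, …, 248}; by symmetry P[π(i) < π(i+1)] = 1/2.
By linearity: E[X] = 247 · (1/2) = (248 − 1) · (1/2) = 247/2 ≈ 123.50000.

E[X] = 247/2 = 123.50000.


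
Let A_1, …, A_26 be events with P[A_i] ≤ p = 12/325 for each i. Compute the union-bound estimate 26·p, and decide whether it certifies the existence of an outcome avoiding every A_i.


Union bound: P[∪_{i=1}^{26} A_i] ≤ Σ_i P[A_i] ≤ 26·p = 26·(12/325) = 24/25.
Numerically: 24/25 ≈ 0.9600.
Is 24/25 < 1? YES.
Since P[∪ A_i] ≤ 24/25 < 1, the complement has P[∩ A_i^c] ≥ 1 − 24/25 = 1/25 > 0, so some outcome avoids every A_i.

26·p = 24/25 ≈ 0.9600; existence CERTIFIED by the union bound.


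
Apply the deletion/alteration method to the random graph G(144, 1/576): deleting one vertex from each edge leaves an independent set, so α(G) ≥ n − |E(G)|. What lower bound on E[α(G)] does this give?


E[|E(G)|] = C(144, 2)·p = 10296 · (1/576) = 143/8.
E[α(G)] ≥ n − E[|E(G)|] = 144 − 143/8 = 1009/8.
Numerically: ≈ 126.125000.
(This is only a lower bound; the true E[α(G)] may be larger.)

E[α(G)] ≥ 1009/8 ≈ 126.125000.


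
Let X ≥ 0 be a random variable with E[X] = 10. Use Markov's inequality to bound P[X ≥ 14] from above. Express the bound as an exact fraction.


μ = E[X] = 10, a = 14.
Markov: P[X ≥ 14] ≤ μ/a = (10)/14 = 5/7.
Numerically: ≈ 0.714286.
(Since a = 14 > μ = 10.000000, the bound 5/7 is < 1 and informative.)

P[X ≥ 14] ≤ 5/7 ≈ 0.714286.


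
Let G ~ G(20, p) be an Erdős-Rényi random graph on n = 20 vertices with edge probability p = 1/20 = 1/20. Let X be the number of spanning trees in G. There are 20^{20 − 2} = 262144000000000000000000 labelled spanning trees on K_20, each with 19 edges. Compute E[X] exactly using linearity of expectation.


K_20 has 20^{20 − 2} = 262144000000000000000000 labelled spanning trees.
For each such spanning tree H, let X_H = 1 if all 19 edges of H are present in G. Then P[X_H = 1] = p^{19} = (1/20)^{19} = 1/5242880000000000000000000.
Summing the indicators: E[X] = Σ_H E[X_H] = 262144000000000000000000 · p^{19} = 262144000000000000000000 · 1/5242880000000000000000000 = 1/20.
Numerically: E[X] ≈ 0.05.

E[X] = 262144000000000000000000 · (1/20)^{19} = 1/20 ≈ 0.05.


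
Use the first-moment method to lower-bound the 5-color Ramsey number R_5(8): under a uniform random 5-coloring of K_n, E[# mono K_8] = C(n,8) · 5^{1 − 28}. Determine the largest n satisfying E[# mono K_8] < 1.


We need C(n, 8) · 5^{1 − 28} < 1, i.e. C(n, 8) < 5^{28 − 1} = 7450580596923828125.
Check values of n near the boundary:
  n = 862: C(862, 8) = 7317951015318931845; 7317951015318931845 < 7450580596923828125? YES
  n = 863: C(863, 8) = 7386423071602617757; 7386423071602617757 < 7450580596923828125? YES
  n = 864: C(864, 8) = 7455455062926006708; 7455455062926006708 < 7450580596923828125? NO
  n = 865: C(865, 8) = 7525050909487743060; 7525050909487743060 < 7450580596923828125? NO
The largest n with C(n, 8) < 7450580596923828125 is n = 863 (where E[X] = 7386423071602617757/7450580596923828125 ≈ 0.9914). Hence R_5(8) > 863, i.e. R_5(8) ≥ 864.

Largest n = 863; hence R_5(8) > 863.


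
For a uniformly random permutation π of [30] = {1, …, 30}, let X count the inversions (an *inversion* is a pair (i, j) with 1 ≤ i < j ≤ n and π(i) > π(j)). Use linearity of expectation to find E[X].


Write X = Σ X_I over the C(30, 2) = 435 pairs i < j, with X_I the indicator of one inversion.
There are 435 indicators.
For each fixed pair i < j, the values π(i) and π(j) are two distinct elements of {1, …, 30} in uniformly random order; by symmetry P[π(i) > π(j)] = 1/2.
By linearity: E[X] = 435 · (1/2) = C(30, 2) · (1/2) = 435/2 = 435/2 ≈ 217.500.

E[X] = 435/2 = 217.500.


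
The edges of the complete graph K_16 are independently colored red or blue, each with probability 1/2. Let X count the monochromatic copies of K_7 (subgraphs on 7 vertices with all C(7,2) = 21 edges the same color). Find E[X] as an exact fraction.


Let X = Σ_S X_S over the C(16, 7) = 11440 subsets S of size 7, where X_S = 1 if the K_7 on S is monochromatic.
For a fixed S, the K_7 on S has C(7, 2) = 21 edges. P[all 21 edges red] = (1/2)^21, and likewise for blue, so P[monochromatic] = 2·(1/2)^21 = 2^{1 − 21} = 1/1048576.
By linearity: E[X] = C(16, 7) · 2^{1 − 21} = 11440 · 1/1048576 = 715/65536.
Numerically: E[X] ≈ 0.0109.

E[X] = C(16,7)·2^(1−C(7,2)) = 715/65536 ≈ 0.0109.


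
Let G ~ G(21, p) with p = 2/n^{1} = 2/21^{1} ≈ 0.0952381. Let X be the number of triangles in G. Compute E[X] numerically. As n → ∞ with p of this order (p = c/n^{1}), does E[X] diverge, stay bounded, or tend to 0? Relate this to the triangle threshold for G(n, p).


Number of potential triangles: C(21, 3) = 1330.
Each occurs with probability p³ ≈ (0.0952381)³ ≈ 8.63837599e-04.
By linearity: E[X] = C(21, 3)·p³ ≈ 1330 · 8.63837599e-04 ≈ 1.148904.
Here α = 1, so p = 2/n is exactly at the triangle threshold p ~ 1/n. Asymptotically E[X] → c³/6 = 2³/6 = 4/3 ≈ 1.333333, a bounded constant. In this regime the triangle count is asymptotically Poisson(c³/6).

E[X] ≈ 1.148904; in regime p = Θ(1/n^{1}) E[X] stays bounded (at the triangle threshold p ~ 1/n).


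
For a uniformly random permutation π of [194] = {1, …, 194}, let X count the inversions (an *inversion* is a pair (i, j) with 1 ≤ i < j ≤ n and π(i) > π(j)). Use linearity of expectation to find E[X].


Write X = Σ X_I over the C(194, 2) = 18721 pairs i < j, with X_I the indicator of one inversion.
There are 18721 indicators.
For each fixed pair i < j, the values π(i) and π(j) are two distinct elements of {1, …, 194} in uniformly random order; by symmetry P[π(i) > π(j)] = 1/2.
By linearity: E[X] = 18721 · (1/2) = C(194, 2) · (1/2) = 18721/2 = 18721/2 ≈ 9360.50000.

E[X] = 18721/2 = 9360.50000.


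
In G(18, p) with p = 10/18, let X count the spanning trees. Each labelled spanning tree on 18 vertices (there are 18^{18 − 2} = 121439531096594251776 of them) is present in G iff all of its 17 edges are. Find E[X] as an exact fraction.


K_18 has 18^{18 − 2} = 121439531096594251776 labelled spanning trees.
For each such spanning tree H, let X_H = 1 if all 17 edges of H are present in G. Then P[X_H = 1] = p^{17} = (5/9)^{17} = 762939453125/16677181699666569.
By linearity of expectation: E[X] = Σ_H E[X_H] = 121439531096594251776 · p^{17} = 121439531096594251776 · 762939453125/16677181699666569 = 50000000000000000/9.
Numerically: E[X] ≈ 5.55556e+15.

E[X] = 121439531096594251776 · (5/9)^{17} = 50000000000000000/9 ≈ 5.55556e+15.


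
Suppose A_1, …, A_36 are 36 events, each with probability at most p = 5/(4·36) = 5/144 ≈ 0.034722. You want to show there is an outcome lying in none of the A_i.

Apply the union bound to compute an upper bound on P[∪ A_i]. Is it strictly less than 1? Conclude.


Union bound: P[∪_{i=1}^{36} A_i] ≤ Σ_i P[A_i] ≤ 36·p = 36·(5/144) = 5/4.
Numerically: 5/4 ≈ 1.250000.
Is 5/4 < 1? NO.
Since the bound 5/4 is ≥ 1, the union bound is uninformative here; it does NOT by itself certify existence.

36·p = 5/4 ≈ 1.250000; existence NOT certified by the union bound.


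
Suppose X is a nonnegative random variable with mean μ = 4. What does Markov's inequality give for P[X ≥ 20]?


μ = E[X] = 4, a = 20.
Markov: P[X ≥ 20] ≤ μ/a = (4)/20 = 1/5.
Numerically: ≈ 0.2000.
(Since a = 20 > μ = 4.0000, the bound 1/5 is < 1 and informative.)

P[X ≥ 20] ≤ 1/5 ≈ 0.2000.


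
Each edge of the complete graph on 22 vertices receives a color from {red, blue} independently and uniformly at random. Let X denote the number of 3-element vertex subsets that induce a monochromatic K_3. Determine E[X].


Let X = Σ_S X_S over the C(22, 3) = 1540 subsets S of size 3, where X_S = 1 if the K_3 on S is monochromatic.
For a fixed S, the K_3 on S has C(3, 2) = 3 edges. P[all 3 edges red] = (1/2)^3, and likewise for blue, so P[monochromatic] = 2·(1/2)^3 = 2^{1 − 3} = 1/4.
Summing: E[X] = C(22, 3) · 2^{1 − 3} = 1540 · 1/4 = 385.
Numerically: E[X] ≈ 385.00000.

E[X] = C(22,3)·2^(1−C(3,2)) = 385 ≈ 385.00000.


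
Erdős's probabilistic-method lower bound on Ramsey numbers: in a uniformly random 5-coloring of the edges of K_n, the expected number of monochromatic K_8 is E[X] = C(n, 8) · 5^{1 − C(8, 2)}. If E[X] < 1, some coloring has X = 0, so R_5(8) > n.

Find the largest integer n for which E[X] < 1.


We need C(n, 8) · 5^{1 − 28} < 1, i.e. C(n, 8) < 5^{28 − 1} = 7450580596923828125.
Check values of n near the boundary:
  n = 857: C(857, 8) = 6983854138365964575; 6983854138365964575 < 7450580596923828125? YES
  n = 858: C(858, 8) = 7049584530256467771; 7049584530256467771 < 7450580596923828125? YES
  n = 859: C(859, 8) = 7115855595170747139; 7115855595170747139 < 7450580596923828125? YES
  n = 860: C(860, 8) = 7182671140665308145; 7182671140665308145 < 7450580596923828125? YES
  n = 861: C(861, 8) = 7250034996615275865; 7250034996615275865 < 7450580596923828125? YES
  n = 862: C(862, 8) = 7317951015318931845; 7317951015318931845 < 7450580596923828125? YES
  n = 863: C(863, 8) = 7386423071602617757; 7386423071602617757 < 7450580596923828125? YES
  n = 864: C(864, 8) = 7455455062926006708; 7455455062926006708 < 7450580596923828125? NO
The largest n with C(n, 8) < 7450580596923828125 is n = 863 (where E[X] = 7386423071602617757/7450580596923828125 ≈ 0.991). Hence R_5(8) > 863, i.e. R_5(8) ≥ 864.

Largest n = 863; hence R_5(8) > 863.


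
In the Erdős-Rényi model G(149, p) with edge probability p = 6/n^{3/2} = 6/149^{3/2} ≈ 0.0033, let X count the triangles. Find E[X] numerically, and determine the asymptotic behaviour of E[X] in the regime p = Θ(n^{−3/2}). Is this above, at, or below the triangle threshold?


Number of potential triangles: C(149, 3) = 540274.
Each occurs with probability p³ ≈ (0.0033)³ ≈ 3.59017e-08.
By linearity: E[X] = C(149, 3)·p³ ≈ 540274 · 3.59017e-08 ≈ 0.019.
Since α = 3/2 > 1, p = c/n^{3/2} = o(1/n) is below the triangle threshold p ~ 1/n. Asymptotically E[X] ~ (c³/6)·n^{3(1−α)} = (6³/6)·n^{-1.5} → 0, so by Markov's inequality G has no triangles w.h.p.

E[X] ≈ 0.019; in regime p = Θ(1/n^{3/2}) E[X] tends to 0 (below the triangle threshold p ~ 1/n).


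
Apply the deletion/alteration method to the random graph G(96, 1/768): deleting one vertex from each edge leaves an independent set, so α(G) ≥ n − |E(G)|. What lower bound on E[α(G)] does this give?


E[|E(G)|] = C(96, 2)·p = 4560 · (1/768) = 95/16.
E[α(G)] ≥ n − E[|E(G)|] = 96 − 95/16 = 1441/16.
Numerically: ≈ 90.0625.
(This is only a lower bound; the true E[α(G)] may be larger.)

E[α(G)] ≥ 1441/16 ≈ 90.0625.


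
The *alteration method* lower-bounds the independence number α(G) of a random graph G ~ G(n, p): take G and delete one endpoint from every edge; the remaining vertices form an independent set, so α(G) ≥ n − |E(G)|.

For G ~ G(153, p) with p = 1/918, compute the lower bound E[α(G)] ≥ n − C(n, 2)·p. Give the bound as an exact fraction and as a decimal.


E[|E(G)|] = C(153, 2)·p = 11628 · (1/918) = 38/3.
E[α(G)] ≥ n − E[|E(G)|] = 153 − 38/3 = 421/3.
Numerically: ≈ 140.3333.
(This is only a lower bound; the true E[α(G)] may be larger.)

E[α(G)] ≥ 421/3 ≈ 140.3333.


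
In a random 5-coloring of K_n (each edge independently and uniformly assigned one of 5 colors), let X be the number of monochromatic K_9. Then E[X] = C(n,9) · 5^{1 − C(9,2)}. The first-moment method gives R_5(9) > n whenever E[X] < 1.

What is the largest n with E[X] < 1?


We need C(n, 9) · 5^{1 − 36} < 1, i.e. C(n, 9) < 5^{36 − 1} = 2910383045673370361328125.
Check values of n near the boundary:
  n = 2165: C(2165, 9) = 2832220612024886803272630; 2832220612024886803272630 < 2910383045673370361328125? YES
  n = 2166: C(2166, 9) = 2844037944203015677277940; 2844037944203015677277940 < 2910383045673370361328125? YES
  n = 2167: C(2167, 9) = 2855899084841489792706810; 2855899084841489792706810 < 2910383045673370361328125? YES
  n = 2168: C(2168, 9) = 2867804175977929537095120; 2867804175977929537095120 < 2910383045673370361328125? YES
  n = 2169: C(2169, 9) = 2879753360044504243499683; 2879753360044504243499683 < 2910383045673370361328125? YES
  n = 2170: C(2170, 9) = 2891746779868845075610510; 2891746779868845075610510 < 2910383045673370361328125? YES
  n = 2171: C(2171, 9) = 2903784578674959601827205; 2903784578674959601827205 < 2910383045673370361328125? YES
  n = 2172: C(2172, 9) = 2915866900084148060642020; 2915866900084148060642020 < 2910383045673370361328125? NO
  n = 2173: C(2173, 9) = 2927993888115921319674265; 2927993888115921319674265 < 2910383045673370361328125? NO
The largest n with C(n, 9) < 2910383045673370361328125 is n = 2171 (where E[X] = 580756915734991920365441/582076609134674072265625 ≈ 0.9977). Hence R_5(9) > 2171, i.e. R_5(9) ≥ 2172.

Largest n = 2171; hence R_5(9) > 2171.


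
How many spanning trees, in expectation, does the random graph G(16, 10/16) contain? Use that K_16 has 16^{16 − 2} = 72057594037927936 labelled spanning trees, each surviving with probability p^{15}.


K_16 has 16^{16 − 2} = 72057594037927936 labelled spanning trees.
For each such spanning tree H, let X_H = 1 if all 15 edges of H are present in G. Then P[X_H = 1] = p^{15} = (5/8)^{15} = 30517578125/35184372088832.
By linearity: E[X] = Σ_H E[X_H] = 72057594037927936 · p^{15} = 72057594037927936 · 30517578125/35184372088832 = 62500000000000.
Numerically: E[X] ≈ 6.25e+13.

E[X] = 72057594037927936 · (5/8)^{15} = 62500000000000 ≈ 6.25e+13.


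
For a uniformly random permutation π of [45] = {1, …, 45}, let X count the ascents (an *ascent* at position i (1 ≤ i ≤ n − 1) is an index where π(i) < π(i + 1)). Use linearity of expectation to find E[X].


Write X = Σ X_I over i = 1, …, 44, with X_I the indicator of one ascent.
There are 44 indicators.
For each fixed i, the pair (π(i), π(i+1)) is a uniformly random ordered pair of distinct values from {1, …, 45}; by symmetry P[π(i) < π(i+1)] = 1/2.
By linearity: E[X] = 44 · (1/2) = (45 − 1) · (1/2) = 22 ≈ 22.000000.

E[X] = 22 = 22.000000.


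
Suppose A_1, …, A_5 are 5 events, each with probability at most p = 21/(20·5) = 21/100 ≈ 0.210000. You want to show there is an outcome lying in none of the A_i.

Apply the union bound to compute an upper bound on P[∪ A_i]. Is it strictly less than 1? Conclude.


Union bound: P[∪_{i=1}^{5} A_i] ≤ Σ_i P[A_i] ≤ 5·p = 5·(21/100) = 21/20.
Numerically: 21/20 ≈ 1.050000.
Is 21/20 < 1? NO.
Since the bound 21/20 is ≥ 1, the union bound is uninformative here; it does NOT by itself certify existence.

5·p = 21/20 ≈ 1.050000; existence NOT certified by the union bound.


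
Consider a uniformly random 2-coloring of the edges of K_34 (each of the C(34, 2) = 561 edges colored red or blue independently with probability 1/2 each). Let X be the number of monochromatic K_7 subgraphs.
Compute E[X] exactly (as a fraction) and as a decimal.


Let X = Σ_S X_S over the C(34, 7) = 5379616 subsets S of size 7, where X_S = 1 if the K_7 on S is monochromatic.
For a fixed S, the K_7 on S has C(7, 2) = 21 edges. P[all 21 edges red] = (1/2)^21, and likewise for blue, so P[monochromatic] = 2·(1/2)^21 = 2^{1 − 21} = 1/1048576.
Summing: E[X] = C(34, 7) · 2^{1 − 21} = 5379616 · 1/1048576 = 168113/32768.
Numerically: E[X] ≈ 5.13040.

E[X] = C(34,7)·2^(1−C(7,2)) = 168113/32768 ≈ 5.13040.


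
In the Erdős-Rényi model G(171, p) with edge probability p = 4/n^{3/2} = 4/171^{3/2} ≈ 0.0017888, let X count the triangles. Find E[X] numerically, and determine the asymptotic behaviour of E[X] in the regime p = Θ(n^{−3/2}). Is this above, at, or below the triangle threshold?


Number of potential triangles: C(171, 3) = 818805.
Each occurs with probability p³ ≈ (0.0017888)³ ≈ 5.7239717e-09.
By linearity: E[X] = C(171, 3)·p³ ≈ 818805 · 5.7239717e-09 ≈ 0.00469.
Since α = 3/2 > 1, p = c/n^{3/2} = o(1/n) is below the triangle threshold p ~ 1/n. Asymptotically E[X] ~ (c³/6)·n^{3(1−α)} = (4³/6)·n^{-1.5} → 0, so by Markov's inequality G has no triangles w.h.p.

E[X] ≈ 0.00469; in regime p = Θ(1/n^{3/2}) E[X] tends to 0 (below the triangle threshold p ~ 1/n).


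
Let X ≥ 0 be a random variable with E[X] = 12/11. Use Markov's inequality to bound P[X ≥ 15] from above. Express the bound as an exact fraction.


μ = E[X] = 12/11, a = 15.
Markov: P[X ≥ 15] ≤ μ/a = (12/11)/15 = 4/55.
Numerically: ≈ 0.072727.
(Since a = 15 > μ = 1.090909, the bound 4/55 is < 1 and informative.)

P[X ≥ 15] ≤ 4/55 ≈ 0.072727.


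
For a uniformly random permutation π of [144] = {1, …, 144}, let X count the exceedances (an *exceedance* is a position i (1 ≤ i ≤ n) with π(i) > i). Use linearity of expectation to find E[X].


Write X = Σ_{i=1}^{144} X_i, where X_i = 1_{π(i) > i}.
For each fixed i, π(i) is uniform over {1, …, 144} (marginal of a uniform permutation), so P[π(i) > i] = (n − i)/n. Summing: Σ_{i=1}^{144} (n − i)/n = (0 + 1 + … + 143)/144 = 144(144 − 1)/(2·144) = (144 − 1)/2.
Hence E[X] = Σ_{i=1}^{144} (144 − i)/144 = 143/2 ≈ 71.500.

E[X] = 143/2 = 71.500.


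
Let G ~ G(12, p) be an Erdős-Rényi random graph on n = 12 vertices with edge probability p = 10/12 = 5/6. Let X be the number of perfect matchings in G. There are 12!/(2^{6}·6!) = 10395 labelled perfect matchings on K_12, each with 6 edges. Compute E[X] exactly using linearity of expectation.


K_12 has 12!/(2^{6}·6!) = 10395 labelled perfect matchings.
For each such perfect matching H, let X_H = 1 if all 6 edges of H are present in G. Then P[X_H = 1] = p^{6} = (5/6)^{6} = 15625/46656.
By linearity of expectation: E[X] = Σ_H E[X_H] = 10395 · p^{6} = 10395 · 15625/46656 = 6015625/1728.
Numerically: E[X] ≈ 3.48e+03.

E[X] = 10395 · (5/6)^{6} = 6015625/1728 ≈ 3.48e+03.


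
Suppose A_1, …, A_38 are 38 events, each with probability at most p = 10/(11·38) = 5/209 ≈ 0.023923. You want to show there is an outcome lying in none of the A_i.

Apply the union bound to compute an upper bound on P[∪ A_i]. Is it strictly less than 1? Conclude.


Union bound: P[∪_{i=1}^{38} A_i] ≤ Σ_i P[A_i] ≤ 38·p = 38·(5/209) = 10/11.
Numerically: 10/11 ≈ 0.909091.
Is 10/11 < 1? YES.
Since P[∪ A_i] ≤ 10/11 < 1, the complement has P[∩ A_i^c] ≥ 1 − 10/11 = 1/11 > 0, so some outcome avoids every A_i.

38·p = 10/11 ≈ 0.909091; existence CERTIFIED by the union bound.


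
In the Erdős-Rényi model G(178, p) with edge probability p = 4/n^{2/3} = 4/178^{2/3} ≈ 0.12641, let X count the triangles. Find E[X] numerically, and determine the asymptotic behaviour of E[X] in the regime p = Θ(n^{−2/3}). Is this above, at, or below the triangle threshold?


Number of potential triangles: C(178, 3) = 924176.
Each occurs with probability p³ ≈ (0.12641)³ ≈ 2.0199470e-03.
By linearity: E[X] = C(178, 3)·p³ ≈ 924176 · 2.0199470e-03 ≈ 1866.78652.
Since α = 2/3 < 1, p = c/n^{2/3} ≫ 1/n is above the triangle threshold p ~ 1/n. Asymptotically E[X] ~ (c³/6)·n^{3(1−α)} = (4³/6)·n^{1} → ∞; triangles are abundant w.h.p.

E[X] ≈ 1866.78652; in regime p = Θ(1/n^{2/3}) E[X] diverges (above the triangle threshold p ~ 1/n).
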